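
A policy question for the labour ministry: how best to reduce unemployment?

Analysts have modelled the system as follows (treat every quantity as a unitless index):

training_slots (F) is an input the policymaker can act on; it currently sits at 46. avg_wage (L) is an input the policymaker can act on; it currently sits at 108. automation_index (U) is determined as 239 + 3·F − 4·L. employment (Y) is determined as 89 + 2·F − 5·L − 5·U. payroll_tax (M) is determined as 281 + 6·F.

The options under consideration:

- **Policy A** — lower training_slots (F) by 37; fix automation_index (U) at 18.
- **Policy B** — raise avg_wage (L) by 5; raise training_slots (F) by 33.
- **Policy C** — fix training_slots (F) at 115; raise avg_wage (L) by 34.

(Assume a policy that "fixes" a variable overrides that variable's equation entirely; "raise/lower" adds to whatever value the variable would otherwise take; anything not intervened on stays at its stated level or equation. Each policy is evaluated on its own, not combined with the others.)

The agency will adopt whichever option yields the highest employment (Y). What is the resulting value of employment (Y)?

Policy A (F − 37, U := 18):
  F = 46 − 37 = 9
  L = 108
  U = 18
  Y = 89 + 2·9 − 5·108 − 5·18 = -523
Policy B (L + 5, F + 33):
  F = 46 + 33 = 79
  L = 108 + 5 = 113
  U = 239 + 3·79 − 4·113 = 24
  Y = 89 + 2·79 − 5·113 − 5·24 = -438
Policy C (F := 115, L + 34):
  F = 115
  L = 108 + 34 = 142
  U = 239 + 3·115 − 4·142 = 16
  Y = 89 + 2·115 − 5·142 − 5·16 = -471
Comparing — Policy A: Y=-523, Policy B: Y=-438, Policy C: Y=-471. Highest is -438 (Policy B).

-438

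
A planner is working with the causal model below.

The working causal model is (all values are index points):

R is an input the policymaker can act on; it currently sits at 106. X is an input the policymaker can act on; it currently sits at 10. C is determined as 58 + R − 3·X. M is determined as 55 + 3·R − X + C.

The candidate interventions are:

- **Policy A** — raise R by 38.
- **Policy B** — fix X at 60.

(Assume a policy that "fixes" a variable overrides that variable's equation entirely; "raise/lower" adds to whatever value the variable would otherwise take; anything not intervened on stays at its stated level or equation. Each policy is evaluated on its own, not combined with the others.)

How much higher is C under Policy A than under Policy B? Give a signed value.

188

Policy A (R + 38):
  R = 106 + 38 = 144
  X = 10
  C = 58 + 144 − 3·10 = 172
Policy B (X := 60):
  R = 106
  X = 60
  C = 58 + 106 − 3·60 = -16
C: 172 − (-16) = 188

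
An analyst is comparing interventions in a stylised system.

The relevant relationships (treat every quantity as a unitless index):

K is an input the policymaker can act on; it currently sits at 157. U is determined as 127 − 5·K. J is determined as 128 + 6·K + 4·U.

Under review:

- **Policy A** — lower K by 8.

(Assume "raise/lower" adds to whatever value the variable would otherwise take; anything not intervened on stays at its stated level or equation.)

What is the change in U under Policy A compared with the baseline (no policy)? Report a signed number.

40

Baseline:
  K = 157
  U = 127 − 5·157 = -658
Policy A (K − 8):
  K = 157 − 8 = 149
  U = 127 − 5·149 = -618
Change in U: -618 − (-658) = 40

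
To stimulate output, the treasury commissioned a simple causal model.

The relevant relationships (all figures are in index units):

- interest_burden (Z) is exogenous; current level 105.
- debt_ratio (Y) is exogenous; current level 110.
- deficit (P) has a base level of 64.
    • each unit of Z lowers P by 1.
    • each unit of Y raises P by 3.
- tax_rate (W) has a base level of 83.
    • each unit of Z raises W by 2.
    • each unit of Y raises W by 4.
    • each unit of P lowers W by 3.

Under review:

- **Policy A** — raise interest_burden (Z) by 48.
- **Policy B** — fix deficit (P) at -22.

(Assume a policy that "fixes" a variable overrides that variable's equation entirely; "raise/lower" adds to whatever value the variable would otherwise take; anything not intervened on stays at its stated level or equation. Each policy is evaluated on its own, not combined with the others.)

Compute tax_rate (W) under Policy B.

Policy B (P := -22):
  Z = 105
  Y = 110
  P = -22
  W = 83 + 2·105 + 4·110 − 3·(-22) = 799

799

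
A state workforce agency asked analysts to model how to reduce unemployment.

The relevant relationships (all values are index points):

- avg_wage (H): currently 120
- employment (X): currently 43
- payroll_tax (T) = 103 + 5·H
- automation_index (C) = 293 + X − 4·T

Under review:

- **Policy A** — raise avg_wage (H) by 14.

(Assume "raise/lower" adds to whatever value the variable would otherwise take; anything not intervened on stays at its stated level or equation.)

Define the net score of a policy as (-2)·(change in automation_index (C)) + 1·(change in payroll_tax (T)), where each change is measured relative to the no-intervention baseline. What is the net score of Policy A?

630

Baseline:
  H = 120
  X = 43
  T = 103 + 5·120 = 703
  C = 293 + 43 − 4·703 = -2476
Policy A (H + 14):
  H = 120 + 14 = 134
  X = 43
  T = 103 + 5·134 = 773
  C = 293 + 43 − 4·773 = -2756
ΔC = -2756 − (-2476) = -280; ΔT = 773 − 703 = 70
Score = (-2)·(-280) + 1·70 = 630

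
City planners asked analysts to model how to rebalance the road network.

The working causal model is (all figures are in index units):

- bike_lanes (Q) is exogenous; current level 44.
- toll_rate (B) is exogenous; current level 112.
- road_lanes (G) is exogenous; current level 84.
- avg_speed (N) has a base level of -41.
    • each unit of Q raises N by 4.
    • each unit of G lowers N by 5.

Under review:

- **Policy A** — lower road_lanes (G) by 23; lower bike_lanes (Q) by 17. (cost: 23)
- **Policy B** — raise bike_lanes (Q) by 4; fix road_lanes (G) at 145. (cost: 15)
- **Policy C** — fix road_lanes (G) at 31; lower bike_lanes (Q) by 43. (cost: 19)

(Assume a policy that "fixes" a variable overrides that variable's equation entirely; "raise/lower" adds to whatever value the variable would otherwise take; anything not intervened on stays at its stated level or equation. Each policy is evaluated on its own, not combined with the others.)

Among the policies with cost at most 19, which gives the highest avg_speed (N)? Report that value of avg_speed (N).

-192

Policy B (Q + 4, G := 145):
  Q = 44 + 4 = 48
  G = 145
  N = -41 + 4·48 − 5·145 = -574
Policy C (G := 31, Q − 43):
  Q = 44 − 43 = 1
  G = 31
  N = -41 + 4·1 − 5·31 = -192
Comparing — Policy B: N=-574, Policy C: N=-192. Highest is -192 (Policy C).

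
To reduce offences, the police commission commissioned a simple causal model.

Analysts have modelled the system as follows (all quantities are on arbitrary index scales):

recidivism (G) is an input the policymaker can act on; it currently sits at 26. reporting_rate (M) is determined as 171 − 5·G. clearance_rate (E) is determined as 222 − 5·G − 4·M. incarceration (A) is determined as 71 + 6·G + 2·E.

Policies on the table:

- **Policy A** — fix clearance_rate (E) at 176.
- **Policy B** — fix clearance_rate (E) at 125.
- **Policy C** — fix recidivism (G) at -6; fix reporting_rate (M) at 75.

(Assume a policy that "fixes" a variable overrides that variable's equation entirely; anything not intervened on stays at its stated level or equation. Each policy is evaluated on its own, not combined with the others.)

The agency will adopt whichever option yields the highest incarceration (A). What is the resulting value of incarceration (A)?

579

Policy A (E := 176):
  G = 26
  M = 171 − 5·26 = 41
  E = 176
  A = 71 + 6·26 + 2·176 = 579
Policy B (E := 125):
  G = 26
  M = 171 − 5·26 = 41
  E = 125
  A = 71 + 6·26 + 2·125 = 477
Policy C (G := -6, M := 75):
  G = -6
  M = 75
  E = 222 − 5·(-6) − 4·75 = -48
  A = 71 + 6·(-6) + 2·(-48) = -61
Comparing — Policy A: A=579, Policy B: A=477, Policy C: A=-61. Highest is 579 (Policy A).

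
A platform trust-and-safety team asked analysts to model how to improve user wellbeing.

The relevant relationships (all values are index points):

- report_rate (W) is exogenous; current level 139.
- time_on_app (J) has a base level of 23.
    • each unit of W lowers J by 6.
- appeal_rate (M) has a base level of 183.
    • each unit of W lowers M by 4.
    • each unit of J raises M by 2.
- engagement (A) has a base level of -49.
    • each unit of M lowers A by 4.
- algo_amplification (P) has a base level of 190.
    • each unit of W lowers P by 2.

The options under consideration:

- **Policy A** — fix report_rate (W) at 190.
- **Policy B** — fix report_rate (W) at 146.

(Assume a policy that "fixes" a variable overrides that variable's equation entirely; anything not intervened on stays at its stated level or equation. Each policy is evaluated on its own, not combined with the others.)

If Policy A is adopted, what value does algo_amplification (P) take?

Policy A (W := 190):
  W = 190
  P = 190 − 2·190 = -190

-190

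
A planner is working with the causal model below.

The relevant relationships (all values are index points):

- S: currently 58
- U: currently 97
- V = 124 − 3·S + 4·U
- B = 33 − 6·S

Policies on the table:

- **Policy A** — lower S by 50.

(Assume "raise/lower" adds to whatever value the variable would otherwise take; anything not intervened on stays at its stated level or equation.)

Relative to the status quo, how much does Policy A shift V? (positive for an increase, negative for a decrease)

150

Baseline:
  S = 58
  U = 97
  V = 124 − 3·58 + 4·97 = 338
Policy A (S − 50):
  S = 58 − 50 = 8
  U = 97
  V = 124 − 3·8 + 4·97 = 488
Change in V: 488 − 338 = 150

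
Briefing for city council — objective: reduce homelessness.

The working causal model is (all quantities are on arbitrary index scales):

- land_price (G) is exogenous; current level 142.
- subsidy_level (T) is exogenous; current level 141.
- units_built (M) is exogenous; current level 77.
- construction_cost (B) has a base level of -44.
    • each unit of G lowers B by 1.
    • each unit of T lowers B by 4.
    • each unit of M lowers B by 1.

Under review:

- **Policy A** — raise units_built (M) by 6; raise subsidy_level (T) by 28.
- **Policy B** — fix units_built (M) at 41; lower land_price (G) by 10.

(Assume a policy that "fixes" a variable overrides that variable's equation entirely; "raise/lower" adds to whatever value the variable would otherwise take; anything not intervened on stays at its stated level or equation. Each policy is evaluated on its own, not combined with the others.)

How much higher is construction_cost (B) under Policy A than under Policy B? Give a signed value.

Policy A (M + 6, T + 28):
  G = 142
  T = 141 + 28 = 169
  M = 77 + 6 = 83
  B = -44 − 142 − 4·169 − 83 = -945
Policy B (M := 41, G − 10):
  G = 142 − 10 = 132
  T = 141
  M = 41
  B = -44 − 132 − 4·141 − 41 = -781
B: -945 − (-781) = -164

-164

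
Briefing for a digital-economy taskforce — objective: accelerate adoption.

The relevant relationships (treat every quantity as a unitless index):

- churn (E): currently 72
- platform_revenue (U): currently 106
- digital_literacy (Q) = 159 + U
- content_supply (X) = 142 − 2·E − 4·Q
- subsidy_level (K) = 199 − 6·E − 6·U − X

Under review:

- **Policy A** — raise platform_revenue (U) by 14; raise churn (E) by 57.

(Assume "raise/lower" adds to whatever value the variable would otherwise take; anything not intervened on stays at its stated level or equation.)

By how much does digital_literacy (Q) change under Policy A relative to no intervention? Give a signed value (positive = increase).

Baseline:
  U = 106
  Q = 159 + 106 = 265
Policy A (U + 14, E + 57):
  U = 106 + 14 = 120
  Q = 159 + 120 = 279
Change in Q: 279 − 265 = 14

14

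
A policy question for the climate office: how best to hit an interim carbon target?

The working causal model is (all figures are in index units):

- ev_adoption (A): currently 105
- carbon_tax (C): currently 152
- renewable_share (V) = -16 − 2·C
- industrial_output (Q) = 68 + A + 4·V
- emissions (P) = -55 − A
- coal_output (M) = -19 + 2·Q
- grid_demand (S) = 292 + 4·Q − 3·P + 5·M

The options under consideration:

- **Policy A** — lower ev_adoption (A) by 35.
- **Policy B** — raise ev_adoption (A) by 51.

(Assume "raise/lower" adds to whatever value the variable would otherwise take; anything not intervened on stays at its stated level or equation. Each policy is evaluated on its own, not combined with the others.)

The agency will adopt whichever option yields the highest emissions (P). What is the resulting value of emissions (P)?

-125

Policy A (A − 35):
  A = 105 − 35 = 70
  P = -55 − 70 = -125
Policy B (A + 51):
  A = 105 + 51 = 156
  P = -55 − 156 = -211
Comparing — Policy A: P=-125, Policy B: P=-211. Highest is -125 (Policy A).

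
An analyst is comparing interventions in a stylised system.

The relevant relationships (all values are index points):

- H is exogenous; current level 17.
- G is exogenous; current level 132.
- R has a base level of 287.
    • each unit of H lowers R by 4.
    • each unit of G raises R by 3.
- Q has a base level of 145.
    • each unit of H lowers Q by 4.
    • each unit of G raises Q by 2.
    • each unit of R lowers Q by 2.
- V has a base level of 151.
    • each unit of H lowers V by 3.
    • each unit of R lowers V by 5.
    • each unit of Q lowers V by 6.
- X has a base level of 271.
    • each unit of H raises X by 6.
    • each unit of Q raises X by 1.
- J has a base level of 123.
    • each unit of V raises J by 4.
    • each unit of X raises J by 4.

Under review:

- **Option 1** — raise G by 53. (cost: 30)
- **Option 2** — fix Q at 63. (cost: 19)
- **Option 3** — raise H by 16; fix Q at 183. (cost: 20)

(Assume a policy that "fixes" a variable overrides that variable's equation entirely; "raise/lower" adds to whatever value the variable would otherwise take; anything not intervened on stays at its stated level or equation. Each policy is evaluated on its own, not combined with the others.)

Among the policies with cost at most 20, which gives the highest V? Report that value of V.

Option 2 (Q := 63):
  H = 17
  G = 132
  R = 287 − 4·17 + 3·132 = 615
  Q = 63
  V = 151 − 3·17 − 5·615 − 6·63 = -3353
Option 3 (H + 16, Q := 183):
  H = 17 + 16 = 33
  G = 132
  R = 287 − 4·33 + 3·132 = 551
  Q = 183
  V = 151 − 3·33 − 5·551 − 6·183 = -3801
Comparing — Option 2: V=-3353, Option 3: V=-3801. Highest is -3353 (Option 2).

-3353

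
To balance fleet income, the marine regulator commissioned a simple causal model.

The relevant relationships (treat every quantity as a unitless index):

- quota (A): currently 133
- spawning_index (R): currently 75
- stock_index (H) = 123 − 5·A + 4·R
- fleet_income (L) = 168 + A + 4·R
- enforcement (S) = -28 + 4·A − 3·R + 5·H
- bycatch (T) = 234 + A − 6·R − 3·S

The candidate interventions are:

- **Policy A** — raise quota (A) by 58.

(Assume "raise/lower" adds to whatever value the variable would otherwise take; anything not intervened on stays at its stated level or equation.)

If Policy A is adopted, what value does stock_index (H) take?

-532

Policy A (A + 58):
  A = 133 + 58 = 191
  R = 75
  H = 123 − 5·191 + 4·75 = -532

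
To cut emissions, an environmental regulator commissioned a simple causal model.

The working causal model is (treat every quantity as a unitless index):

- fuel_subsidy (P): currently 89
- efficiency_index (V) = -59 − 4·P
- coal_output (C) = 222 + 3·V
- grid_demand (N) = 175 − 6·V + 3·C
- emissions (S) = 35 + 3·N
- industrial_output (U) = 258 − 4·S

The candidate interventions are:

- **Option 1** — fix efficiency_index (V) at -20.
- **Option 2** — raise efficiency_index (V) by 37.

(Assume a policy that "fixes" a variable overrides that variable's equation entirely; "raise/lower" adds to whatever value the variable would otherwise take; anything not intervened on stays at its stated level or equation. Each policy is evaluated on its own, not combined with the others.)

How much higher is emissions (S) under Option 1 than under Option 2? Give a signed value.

Option 1 (V := -20):
  P = 89
  V = -20
  C = 222 + 3·(-20) = 162
  N = 175 − 6·(-20) + 3·162 = 781
  S = 35 + 3·781 = 2378
Option 2 (V + 37):
  P = 89
  V = -59 − 4·89 (+37 from intervention) = -378
  C = 222 + 3·(-378) = -912
  N = 175 − 6·(-378) + 3·(-912) = -293
  S = 35 + 3·(-293) = -844
S: 2378 − (-844) = 3222

3222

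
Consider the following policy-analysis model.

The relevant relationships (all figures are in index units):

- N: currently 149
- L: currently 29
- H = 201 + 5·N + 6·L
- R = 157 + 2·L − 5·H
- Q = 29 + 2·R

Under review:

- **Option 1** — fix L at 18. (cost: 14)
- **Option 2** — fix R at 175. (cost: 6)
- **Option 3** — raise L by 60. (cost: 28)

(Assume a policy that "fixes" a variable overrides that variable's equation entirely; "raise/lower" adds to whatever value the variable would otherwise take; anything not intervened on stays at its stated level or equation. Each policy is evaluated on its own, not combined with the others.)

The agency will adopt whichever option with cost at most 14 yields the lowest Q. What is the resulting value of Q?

Option 1 (L := 18):
  N = 149
  L = 18
  H = 201 + 5·149 + 6·18 = 1054
  R = 157 + 2·18 − 5·1054 = -5077
  Q = 29 + 2·(-5077) = -10125
Option 2 (R := 175):
  N = 149
  L = 29
  H = 201 + 5·149 + 6·29 = 1120
  R = 175
  Q = 29 + 2·175 = 379
Comparing — Option 1: Q=-10125, Option 2: Q=379. Lowest is -10125 (Option 1).

-10125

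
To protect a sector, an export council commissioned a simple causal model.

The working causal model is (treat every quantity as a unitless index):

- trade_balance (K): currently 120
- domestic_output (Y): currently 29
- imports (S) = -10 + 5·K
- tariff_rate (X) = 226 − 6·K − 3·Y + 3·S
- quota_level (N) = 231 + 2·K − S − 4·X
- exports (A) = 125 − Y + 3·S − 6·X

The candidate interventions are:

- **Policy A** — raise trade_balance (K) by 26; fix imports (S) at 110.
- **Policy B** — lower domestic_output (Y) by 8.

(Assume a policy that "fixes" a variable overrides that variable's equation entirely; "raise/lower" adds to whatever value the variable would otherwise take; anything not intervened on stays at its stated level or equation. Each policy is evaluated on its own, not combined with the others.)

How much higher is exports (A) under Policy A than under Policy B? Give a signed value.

8272

Policy A (K + 26, S := 110):
  K = 120 + 26 = 146
  Y = 29
  S = 110
  X = 226 − 6·146 − 3·29 + 3·110 = -407
  A = 125 − 29 + 3·110 − 6·(-407) = 2868
Policy B (Y − 8):
  K = 120
  Y = 29 − 8 = 21
  S = -10 + 5·120 = 590
  X = 226 − 6·120 − 3·21 + 3·590 = 1213
  A = 125 − 21 + 3·590 − 6·1213 = -5404
A: 2868 − (-5404) = 8272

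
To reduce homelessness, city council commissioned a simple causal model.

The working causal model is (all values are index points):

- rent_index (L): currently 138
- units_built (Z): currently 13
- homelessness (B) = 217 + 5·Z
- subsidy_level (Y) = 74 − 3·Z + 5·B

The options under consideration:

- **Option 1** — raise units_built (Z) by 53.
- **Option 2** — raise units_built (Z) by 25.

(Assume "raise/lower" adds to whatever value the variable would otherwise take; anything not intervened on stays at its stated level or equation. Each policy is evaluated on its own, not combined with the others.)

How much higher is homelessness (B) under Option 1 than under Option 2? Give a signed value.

Option 1 (Z + 53):
  Z = 13 + 53 = 66
  B = 217 + 5·66 = 547
Option 2 (Z + 25):
  Z = 13 + 25 = 38
  B = 217 + 5·38 = 407
B: 547 − 407 = 140

140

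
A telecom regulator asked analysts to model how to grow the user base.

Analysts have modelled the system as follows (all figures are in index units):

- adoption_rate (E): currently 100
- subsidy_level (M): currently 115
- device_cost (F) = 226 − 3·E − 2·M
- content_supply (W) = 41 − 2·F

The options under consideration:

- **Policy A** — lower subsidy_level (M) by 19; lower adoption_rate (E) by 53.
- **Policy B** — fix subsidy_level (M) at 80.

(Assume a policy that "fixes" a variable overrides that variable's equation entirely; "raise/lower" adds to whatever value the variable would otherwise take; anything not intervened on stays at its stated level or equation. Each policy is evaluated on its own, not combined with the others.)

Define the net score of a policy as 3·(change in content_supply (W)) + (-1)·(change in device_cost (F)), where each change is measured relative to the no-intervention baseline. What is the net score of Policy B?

-490

Baseline:
  E = 100
  M = 115
  F = 226 − 3·100 − 2·115 = -304
  W = 41 − 2·(-304) = 649
Policy B (M := 80):
  E = 100
  M = 80
  F = 226 − 3·100 − 2·80 = -234
  W = 41 − 2·(-234) = 509
ΔW = 509 − 649 = -140; ΔF = -234 − (-304) = 70
Score = 3·(-140) + (-1)·70 = -490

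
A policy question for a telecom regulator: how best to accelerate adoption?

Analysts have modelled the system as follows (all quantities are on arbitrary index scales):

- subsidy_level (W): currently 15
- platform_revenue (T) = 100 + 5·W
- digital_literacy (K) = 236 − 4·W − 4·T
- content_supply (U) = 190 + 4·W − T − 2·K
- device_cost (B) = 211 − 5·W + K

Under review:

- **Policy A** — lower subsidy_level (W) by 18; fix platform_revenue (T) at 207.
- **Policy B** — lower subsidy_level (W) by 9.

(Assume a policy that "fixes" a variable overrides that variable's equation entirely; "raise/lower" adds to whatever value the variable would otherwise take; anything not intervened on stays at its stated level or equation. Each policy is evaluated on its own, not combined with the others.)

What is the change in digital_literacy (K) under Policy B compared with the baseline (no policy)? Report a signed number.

Baseline:
  W = 15
  T = 100 + 5·15 = 175
  K = 236 − 4·15 − 4·175 = -524
Policy B (W − 9):
  W = 15 − 9 = 6
  T = 100 + 5·6 = 130
  K = 236 − 4·6 − 4·130 = -308
Change in K: -308 − (-524) = 216

216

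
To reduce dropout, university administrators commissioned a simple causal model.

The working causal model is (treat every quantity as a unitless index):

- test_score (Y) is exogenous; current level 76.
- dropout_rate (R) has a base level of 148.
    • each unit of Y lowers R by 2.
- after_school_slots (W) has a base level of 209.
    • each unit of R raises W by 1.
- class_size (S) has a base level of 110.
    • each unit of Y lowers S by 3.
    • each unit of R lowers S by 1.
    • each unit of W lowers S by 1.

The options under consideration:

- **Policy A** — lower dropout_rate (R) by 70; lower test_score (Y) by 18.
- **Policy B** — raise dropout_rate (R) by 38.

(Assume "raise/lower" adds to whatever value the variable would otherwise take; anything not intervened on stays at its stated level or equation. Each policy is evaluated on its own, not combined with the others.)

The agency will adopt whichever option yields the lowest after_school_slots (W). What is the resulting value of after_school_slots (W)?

171

Policy A (R − 70, Y − 18):
  Y = 76 − 18 = 58
  R = 148 − 2·58 (−70 from intervention) = -38
  W = 209 + (-38) = 171
Policy B (R + 38):
  Y = 76
  R = 148 − 2·76 (+38 from intervention) = 34
  W = 209 + 34 = 243
Comparing — Policy A: W=171, Policy B: W=243. Lowest is 171 (Policy A).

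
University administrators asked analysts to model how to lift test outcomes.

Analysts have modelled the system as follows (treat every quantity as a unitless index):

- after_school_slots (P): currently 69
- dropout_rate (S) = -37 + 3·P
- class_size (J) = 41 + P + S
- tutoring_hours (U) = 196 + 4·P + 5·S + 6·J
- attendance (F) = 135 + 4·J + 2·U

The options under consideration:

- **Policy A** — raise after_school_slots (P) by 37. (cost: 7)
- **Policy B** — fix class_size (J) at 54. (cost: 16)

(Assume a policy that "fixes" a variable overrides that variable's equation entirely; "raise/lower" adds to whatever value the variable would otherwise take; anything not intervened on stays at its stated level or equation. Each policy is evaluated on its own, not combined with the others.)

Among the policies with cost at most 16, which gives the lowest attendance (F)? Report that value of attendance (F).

Policy A (P + 37):
  P = 69 + 37 = 106
  S = -37 + 3·106 = 281
  J = 41 + 106 + 281 = 428
  U = 196 + 4·106 + 5·281 + 6·428 = 4593
  F = 135 + 4·428 + 2·4593 = 11033
Policy B (J := 54):
  P = 69
  S = -37 + 3·69 = 170
  J = 54
  U = 196 + 4·69 + 5·170 + 6·54 = 1646
  F = 135 + 4·54 + 2·1646 = 3643
Comparing — Policy A: F=11033, Policy B: F=3643. Lowest is 3643 (Policy B).

3643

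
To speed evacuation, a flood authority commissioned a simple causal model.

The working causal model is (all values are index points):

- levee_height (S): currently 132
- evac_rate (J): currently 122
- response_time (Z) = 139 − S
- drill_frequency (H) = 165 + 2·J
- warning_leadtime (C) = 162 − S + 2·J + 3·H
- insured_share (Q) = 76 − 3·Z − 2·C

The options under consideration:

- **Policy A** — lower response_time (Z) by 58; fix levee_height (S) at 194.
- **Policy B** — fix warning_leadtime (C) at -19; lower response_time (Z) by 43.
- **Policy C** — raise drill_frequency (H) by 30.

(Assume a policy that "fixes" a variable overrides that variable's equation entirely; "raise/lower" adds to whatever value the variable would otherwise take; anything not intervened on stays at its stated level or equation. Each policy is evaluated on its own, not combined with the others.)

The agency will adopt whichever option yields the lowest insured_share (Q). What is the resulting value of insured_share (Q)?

-3127

Policy A (Z − 58, S := 194):
  S = 194
  J = 122
  Z = 139 − 194 (−58 from intervention) = -113
  H = 165 + 2·122 = 409
  C = 162 − 194 + 2·122 + 3·409 = 1439
  Q = 76 − 3·(-113) − 2·1439 = -2463
Policy B (C := -19, Z − 43):
  S = 132
  J = 122
  Z = 139 − 132 (−43 from intervention) = -36
  H = 165 + 2·122 = 409
  C = -19
  Q = 76 − 3·(-36) − 2·(-19) = 222
Policy C (H + 30):
  S = 132
  J = 122
  Z = 139 − 132 = 7
  H = 165 + 2·122 (+30 from intervention) = 439
  C = 162 − 132 + 2·122 + 3·439 = 1591
  Q = 76 − 3·7 − 2·1591 = -3127
Comparing — Policy A: Q=-2463, Policy B: Q=222, Policy C: Q=-3127. Lowest is -3127 (Policy C).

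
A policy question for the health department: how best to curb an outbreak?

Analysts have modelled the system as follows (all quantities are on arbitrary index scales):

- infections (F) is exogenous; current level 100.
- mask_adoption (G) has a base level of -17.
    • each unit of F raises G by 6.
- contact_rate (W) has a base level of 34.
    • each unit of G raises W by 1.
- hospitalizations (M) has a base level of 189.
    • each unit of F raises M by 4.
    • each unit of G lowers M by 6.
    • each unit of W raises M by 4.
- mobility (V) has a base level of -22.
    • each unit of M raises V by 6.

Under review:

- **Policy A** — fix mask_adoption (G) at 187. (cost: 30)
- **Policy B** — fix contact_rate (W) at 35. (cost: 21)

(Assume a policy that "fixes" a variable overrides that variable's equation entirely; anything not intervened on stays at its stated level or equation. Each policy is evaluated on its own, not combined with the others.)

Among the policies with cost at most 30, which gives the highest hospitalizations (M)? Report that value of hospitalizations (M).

351

Policy A (G := 187):
  F = 100
  G = 187
  W = 34 + 187 = 221
  M = 189 + 4·100 − 6·187 + 4·221 = 351
Policy B (W := 35):
  F = 100
  G = -17 + 6·100 = 583
  W = 35
  M = 189 + 4·100 − 6·583 + 4·35 = -2769
Comparing — Policy A: M=351, Policy B: M=-2769. Highest is 351 (Policy A).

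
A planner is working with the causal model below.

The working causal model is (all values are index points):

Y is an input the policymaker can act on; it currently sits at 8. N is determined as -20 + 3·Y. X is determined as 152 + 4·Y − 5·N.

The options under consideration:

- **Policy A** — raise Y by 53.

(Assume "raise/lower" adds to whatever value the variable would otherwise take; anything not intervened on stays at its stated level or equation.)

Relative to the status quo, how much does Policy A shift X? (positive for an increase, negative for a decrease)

Baseline:
  Y = 8
  N = -20 + 3·8 = 4
  X = 152 + 4·8 − 5·4 = 164
Policy A (Y + 53):
  Y = 8 + 53 = 61
  N = -20 + 3·61 = 163
  X = 152 + 4·61 − 5·163 = -419
Change in X: -419 − 164 = -583

-583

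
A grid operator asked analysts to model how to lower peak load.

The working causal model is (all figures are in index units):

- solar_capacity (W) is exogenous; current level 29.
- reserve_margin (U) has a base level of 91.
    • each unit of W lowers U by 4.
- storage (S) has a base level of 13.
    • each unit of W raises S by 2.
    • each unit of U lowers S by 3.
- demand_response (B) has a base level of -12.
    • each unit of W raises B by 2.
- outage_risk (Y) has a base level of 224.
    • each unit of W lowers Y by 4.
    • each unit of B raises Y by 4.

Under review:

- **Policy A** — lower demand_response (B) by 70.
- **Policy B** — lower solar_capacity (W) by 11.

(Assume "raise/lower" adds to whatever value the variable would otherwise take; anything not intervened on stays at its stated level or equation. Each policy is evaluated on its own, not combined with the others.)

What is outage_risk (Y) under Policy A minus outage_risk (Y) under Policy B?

Policy A (B − 70):
  W = 29
  B = -12 + 2·29 (−70 from intervention) = -24
  Y = 224 − 4·29 + 4·(-24) = 12
Policy B (W − 11):
  W = 29 − 11 = 18
  B = -12 + 2·18 = 24
  Y = 224 − 4·18 + 4·24 = 248
Y: 12 − 248 = -236

-236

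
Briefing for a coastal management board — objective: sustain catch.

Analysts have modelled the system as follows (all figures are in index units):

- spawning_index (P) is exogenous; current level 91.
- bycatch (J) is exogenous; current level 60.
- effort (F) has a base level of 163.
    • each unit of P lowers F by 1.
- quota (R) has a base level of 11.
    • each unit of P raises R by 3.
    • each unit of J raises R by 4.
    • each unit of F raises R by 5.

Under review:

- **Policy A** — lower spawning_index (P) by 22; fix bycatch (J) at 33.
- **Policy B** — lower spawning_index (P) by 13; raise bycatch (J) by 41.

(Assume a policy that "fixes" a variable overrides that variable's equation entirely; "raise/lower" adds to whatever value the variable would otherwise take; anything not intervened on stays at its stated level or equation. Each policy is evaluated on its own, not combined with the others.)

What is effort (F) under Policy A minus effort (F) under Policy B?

9

Policy A (P − 22, J := 33):
  P = 91 − 22 = 69
  F = 163 − 69 = 94
Policy B (P − 13, J + 41):
  P = 91 − 13 = 78
  F = 163 − 78 = 85
F: 94 − 85 = 9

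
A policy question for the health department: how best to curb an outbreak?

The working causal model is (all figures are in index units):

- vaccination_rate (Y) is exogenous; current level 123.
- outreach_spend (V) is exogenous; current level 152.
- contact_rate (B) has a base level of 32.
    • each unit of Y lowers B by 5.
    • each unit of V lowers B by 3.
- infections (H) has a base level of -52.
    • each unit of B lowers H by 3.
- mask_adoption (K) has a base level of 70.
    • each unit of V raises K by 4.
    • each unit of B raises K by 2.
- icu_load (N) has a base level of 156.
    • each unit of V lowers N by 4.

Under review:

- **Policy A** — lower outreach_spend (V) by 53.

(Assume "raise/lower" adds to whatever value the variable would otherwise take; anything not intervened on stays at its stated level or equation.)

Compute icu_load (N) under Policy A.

Policy A (V − 53):
  V = 152 − 53 = 99
  N = 156 − 4·99 = -240

-240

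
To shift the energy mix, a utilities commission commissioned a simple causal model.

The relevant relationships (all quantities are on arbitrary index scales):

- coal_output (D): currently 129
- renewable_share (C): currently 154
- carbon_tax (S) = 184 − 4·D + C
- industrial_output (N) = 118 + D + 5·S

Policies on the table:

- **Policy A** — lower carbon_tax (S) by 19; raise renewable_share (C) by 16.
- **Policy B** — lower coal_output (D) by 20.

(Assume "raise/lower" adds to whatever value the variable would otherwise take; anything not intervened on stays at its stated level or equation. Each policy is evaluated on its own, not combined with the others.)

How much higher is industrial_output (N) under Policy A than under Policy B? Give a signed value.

Policy A (S − 19, C + 16):
  D = 129
  C = 154 + 16 = 170
  S = 184 − 4·129 + 170 (−19 from intervention) = -181
  N = 118 + 129 + 5·(-181) = -658
Policy B (D − 20):
  D = 129 − 20 = 109
  C = 154
  S = 184 − 4·109 + 154 = -98
  N = 118 + 109 + 5·(-98) = -263
N: -658 − (-263) = -395

-395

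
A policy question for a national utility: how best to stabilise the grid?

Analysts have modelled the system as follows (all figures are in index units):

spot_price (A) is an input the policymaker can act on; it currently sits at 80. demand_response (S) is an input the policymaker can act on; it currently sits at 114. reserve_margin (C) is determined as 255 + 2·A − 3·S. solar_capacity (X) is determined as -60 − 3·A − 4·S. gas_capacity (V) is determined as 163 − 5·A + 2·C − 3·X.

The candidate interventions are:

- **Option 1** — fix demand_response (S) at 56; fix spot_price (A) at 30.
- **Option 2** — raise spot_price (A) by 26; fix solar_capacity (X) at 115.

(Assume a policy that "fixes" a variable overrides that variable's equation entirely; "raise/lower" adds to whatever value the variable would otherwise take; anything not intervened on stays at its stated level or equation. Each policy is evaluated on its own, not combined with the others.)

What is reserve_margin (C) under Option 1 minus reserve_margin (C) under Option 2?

22

Option 1 (S := 56, A := 30):
  A = 30
  S = 56
  C = 255 + 2·30 − 3·56 = 147
Option 2 (A + 26, X := 115):
  A = 80 + 26 = 106
  S = 114
  C = 255 + 2·106 − 3·114 = 125
C: 147 − 125 = 22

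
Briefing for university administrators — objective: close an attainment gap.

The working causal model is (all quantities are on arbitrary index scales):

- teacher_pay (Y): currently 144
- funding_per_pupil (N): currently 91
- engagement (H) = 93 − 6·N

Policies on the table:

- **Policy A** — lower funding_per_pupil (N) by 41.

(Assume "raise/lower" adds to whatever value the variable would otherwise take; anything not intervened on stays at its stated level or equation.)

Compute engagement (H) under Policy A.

-207

Policy A (N − 41):
  N = 91 − 41 = 50
  H = 93 − 6·50 = -207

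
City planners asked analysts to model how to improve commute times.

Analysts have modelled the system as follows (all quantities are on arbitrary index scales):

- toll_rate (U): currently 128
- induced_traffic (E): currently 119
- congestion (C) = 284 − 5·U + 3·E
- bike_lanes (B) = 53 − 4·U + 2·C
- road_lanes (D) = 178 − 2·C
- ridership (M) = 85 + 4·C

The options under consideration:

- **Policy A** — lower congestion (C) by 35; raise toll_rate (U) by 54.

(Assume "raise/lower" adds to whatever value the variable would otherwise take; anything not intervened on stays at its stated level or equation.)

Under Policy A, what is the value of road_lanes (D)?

Policy A (C − 35, U + 54):
  U = 128 + 54 = 182
  E = 119
  C = 284 − 5·182 + 3·119 (−35 from intervention) = -304
  D = 178 − 2·(-304) = 786

786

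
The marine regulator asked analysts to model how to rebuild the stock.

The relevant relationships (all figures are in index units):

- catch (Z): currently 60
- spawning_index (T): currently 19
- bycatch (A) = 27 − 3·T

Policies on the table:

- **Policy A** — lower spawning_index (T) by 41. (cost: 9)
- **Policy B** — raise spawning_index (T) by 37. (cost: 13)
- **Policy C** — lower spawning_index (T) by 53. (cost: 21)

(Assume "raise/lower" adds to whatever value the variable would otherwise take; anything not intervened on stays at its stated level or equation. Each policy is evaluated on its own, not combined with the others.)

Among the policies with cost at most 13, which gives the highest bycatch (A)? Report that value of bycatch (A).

Policy A (T − 41):
  T = 19 − 41 = -22
  A = 27 − 3·(-22) = 93
Policy B (T + 37):
  T = 19 + 37 = 56
  A = 27 − 3·56 = -141
Comparing — Policy A: A=93, Policy B: A=-141. Highest is 93 (Policy A).

93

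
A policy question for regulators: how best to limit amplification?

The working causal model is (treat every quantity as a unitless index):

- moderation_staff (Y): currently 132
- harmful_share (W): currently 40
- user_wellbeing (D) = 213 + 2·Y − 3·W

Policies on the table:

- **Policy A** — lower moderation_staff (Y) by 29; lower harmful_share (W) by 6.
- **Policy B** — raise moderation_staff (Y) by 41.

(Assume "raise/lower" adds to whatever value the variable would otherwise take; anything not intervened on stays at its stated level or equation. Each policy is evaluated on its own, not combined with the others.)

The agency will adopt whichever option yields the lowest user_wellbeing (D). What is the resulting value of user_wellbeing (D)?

Policy A (Y − 29, W − 6):
  Y = 132 − 29 = 103
  W = 40 − 6 = 34
  D = 213 + 2·103 − 3·34 = 317
Policy B (Y + 41):
  Y = 132 + 41 = 173
  W = 40
  D = 213 + 2·173 − 3·40 = 439
Comparing — Policy A: D=317, Policy B: D=439. Lowest is 317 (Policy A).

317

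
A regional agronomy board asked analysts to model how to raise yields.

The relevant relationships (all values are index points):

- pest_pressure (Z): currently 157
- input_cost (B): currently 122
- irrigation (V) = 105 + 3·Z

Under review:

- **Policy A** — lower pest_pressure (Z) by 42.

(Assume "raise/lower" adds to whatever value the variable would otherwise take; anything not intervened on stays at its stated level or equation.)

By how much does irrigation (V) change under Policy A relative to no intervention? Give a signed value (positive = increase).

-126

Baseline:
  Z = 157
  V = 105 + 3·157 = 576
Policy A (Z − 42):
  Z = 157 − 42 = 115
  V = 105 + 3·115 = 450
Change in V: 450 − 576 = -126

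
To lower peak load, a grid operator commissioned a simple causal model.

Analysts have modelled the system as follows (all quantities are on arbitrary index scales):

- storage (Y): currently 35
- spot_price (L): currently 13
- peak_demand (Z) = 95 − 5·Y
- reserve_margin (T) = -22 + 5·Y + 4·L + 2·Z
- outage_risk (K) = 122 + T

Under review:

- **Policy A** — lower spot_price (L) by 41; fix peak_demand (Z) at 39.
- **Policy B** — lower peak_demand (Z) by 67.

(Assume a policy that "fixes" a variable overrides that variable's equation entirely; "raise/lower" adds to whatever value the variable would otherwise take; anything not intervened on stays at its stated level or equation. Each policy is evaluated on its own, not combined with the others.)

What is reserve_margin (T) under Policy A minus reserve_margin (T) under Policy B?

Policy A (L − 41, Z := 39):
  Y = 35
  L = 13 − 41 = -28
  Z = 39
  T = -22 + 5·35 + 4·(-28) + 2·39 = 119
Policy B (Z − 67):
  Y = 35
  L = 13
  Z = 95 − 5·35 (−67 from intervention) = -147
  T = -22 + 5·35 + 4·13 + 2·(-147) = -89
T: 119 − (-89) = 208

208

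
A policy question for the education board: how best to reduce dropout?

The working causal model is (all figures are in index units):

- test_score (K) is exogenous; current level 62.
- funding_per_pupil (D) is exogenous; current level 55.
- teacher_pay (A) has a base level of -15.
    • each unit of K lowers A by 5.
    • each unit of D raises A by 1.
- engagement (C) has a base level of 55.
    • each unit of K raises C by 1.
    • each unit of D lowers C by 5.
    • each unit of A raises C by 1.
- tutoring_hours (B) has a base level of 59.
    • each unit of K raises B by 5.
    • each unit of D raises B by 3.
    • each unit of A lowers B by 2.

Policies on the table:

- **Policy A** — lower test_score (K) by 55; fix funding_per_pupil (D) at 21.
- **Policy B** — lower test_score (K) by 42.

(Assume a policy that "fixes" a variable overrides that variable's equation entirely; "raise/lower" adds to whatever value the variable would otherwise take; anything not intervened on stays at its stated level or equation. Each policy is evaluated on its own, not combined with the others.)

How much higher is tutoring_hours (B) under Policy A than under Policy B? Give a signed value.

Policy A (K − 55, D := 21):
  K = 62 − 55 = 7
  D = 21
  A = -15 − 5·7 + 21 = -29
  B = 59 + 5·7 + 3·21 − 2·(-29) = 215
Policy B (K − 42):
  K = 62 − 42 = 20
  D = 55
  A = -15 − 5·20 + 55 = -60
  B = 59 + 5·20 + 3·55 − 2·(-60) = 444
B: 215 − 444 = -229

-229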